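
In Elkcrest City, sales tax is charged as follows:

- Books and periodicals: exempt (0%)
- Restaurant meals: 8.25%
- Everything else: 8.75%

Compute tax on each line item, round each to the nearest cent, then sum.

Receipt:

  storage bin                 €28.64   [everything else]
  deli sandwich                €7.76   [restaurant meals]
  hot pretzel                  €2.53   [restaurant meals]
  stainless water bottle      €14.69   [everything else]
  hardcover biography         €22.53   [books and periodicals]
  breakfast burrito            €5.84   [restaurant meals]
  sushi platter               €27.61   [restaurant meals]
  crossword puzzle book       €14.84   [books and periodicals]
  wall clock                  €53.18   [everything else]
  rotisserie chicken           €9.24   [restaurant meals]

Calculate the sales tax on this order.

€12.82

Storage bin €28.64: everything else → 8.75% → €2.51
Deli sandwich €7.76: restaurant meals → 8.25% → €0.64
Hot pretzel €2.53: restaurant meals → 8.25% → €0.21
Stainless water bottle €14.69: everything else → 8.75% → €1.29
Hardcover biography €22.53: books and periodicals → 0% → €0.00
Breakfast burrito €5.84: restaurant meals → 8.25% → €0.48
Sushi platter €27.61: restaurant meals → 8.25% → €2.28
Crossword puzzle book €14.84: books and periodicals → 0% → €0.00
Wall clock €53.18: everything else → 8.75% → €4.65
Rotisserie chicken €9.24: restaurant meals → 8.25% → €0.76
Total tax = €2.51 + €0.64 + €0.21 + €1.29 + €0.48 + €2.28 + €4.65 + €0.76 = €12.82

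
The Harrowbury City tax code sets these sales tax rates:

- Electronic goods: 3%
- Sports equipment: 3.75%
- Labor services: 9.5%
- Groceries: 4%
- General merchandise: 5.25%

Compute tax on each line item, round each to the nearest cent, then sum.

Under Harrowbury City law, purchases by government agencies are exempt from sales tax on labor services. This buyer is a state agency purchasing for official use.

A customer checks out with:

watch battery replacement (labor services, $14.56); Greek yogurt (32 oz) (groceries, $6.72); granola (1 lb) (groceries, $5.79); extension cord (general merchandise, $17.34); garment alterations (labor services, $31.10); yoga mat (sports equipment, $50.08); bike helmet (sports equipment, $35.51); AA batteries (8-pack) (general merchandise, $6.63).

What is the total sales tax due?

Watch battery replacement $14.56: labor services, buyer-exempt → 0% → $0.00
Greek yogurt (32 oz) $6.72: groceries → 4% → $0.27
Granola (1 lb) $5.79: groceries → 4% → $0.23
Extension cord $17.34: general merchandise → 5.25% → $0.91
Garment alterations $31.10: labor services, buyer-exempt → 0% → $0.00
Yoga mat $50.08: sports equipment → 3.75% → $1.88
Bike helmet $35.51: sports equipment → 3.75% → $1.33
AA batteries (8-pack) $6.63: general merchandise → 5.25% → $0.35
Total tax = $0.27 + $0.23 + $0.91 + $1.88 + $1.33 + $0.35 = $4.97

$4.97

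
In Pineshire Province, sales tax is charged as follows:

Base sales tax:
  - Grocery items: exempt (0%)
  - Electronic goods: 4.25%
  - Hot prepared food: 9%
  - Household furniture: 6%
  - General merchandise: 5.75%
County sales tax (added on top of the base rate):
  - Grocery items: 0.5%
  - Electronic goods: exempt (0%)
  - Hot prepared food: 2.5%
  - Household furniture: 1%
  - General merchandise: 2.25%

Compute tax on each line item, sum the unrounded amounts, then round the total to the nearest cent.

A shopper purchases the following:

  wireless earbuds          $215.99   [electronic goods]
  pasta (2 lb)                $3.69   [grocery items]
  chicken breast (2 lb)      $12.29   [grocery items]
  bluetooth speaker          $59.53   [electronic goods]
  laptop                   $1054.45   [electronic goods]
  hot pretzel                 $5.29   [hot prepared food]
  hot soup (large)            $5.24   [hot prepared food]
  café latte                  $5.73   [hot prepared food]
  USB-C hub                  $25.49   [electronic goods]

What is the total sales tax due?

Wireless earbuds $215.99: electronic goods → 4.25% + 0% county = 4.25% → $9.179575
Pasta (2 lb) $3.69: grocery items → 0% + 0.5% county = 0.5% → $0.01845
Chicken breast (2 lb) $12.29: grocery items → 0% + 0.5% county = 0.5% → $0.06145
Bluetooth speaker $59.53: electronic goods → 4.25% + 0% county = 4.25% → $2.530025
Laptop $1054.45: electronic goods → 4.25% + 0% county = 4.25% → $44.814125
Hot pretzel $5.29: hot prepared food → 9% + 2.5% county = 11.5% → $0.60835
Hot soup (large) $5.24: hot prepared food → 9% + 2.5% county = 11.5% → $0.6026
Café latte $5.73: hot prepared food → 9% + 2.5% county = 11.5% → $0.65895
USB-C hub $25.49: electronic goods → 4.25% + 0% county = 4.25% → $1.083325
Unrounded tax sum = $59.55685 → $59.56

$59.56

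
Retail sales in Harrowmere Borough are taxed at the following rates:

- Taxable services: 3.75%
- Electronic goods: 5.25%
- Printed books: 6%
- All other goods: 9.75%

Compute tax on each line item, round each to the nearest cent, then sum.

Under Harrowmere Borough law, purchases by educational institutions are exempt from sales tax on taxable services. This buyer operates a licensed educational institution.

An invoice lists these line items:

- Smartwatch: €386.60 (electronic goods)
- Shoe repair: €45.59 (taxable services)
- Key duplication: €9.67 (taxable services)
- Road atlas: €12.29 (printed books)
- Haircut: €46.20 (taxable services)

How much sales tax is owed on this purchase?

€21.04

Smartwatch €386.60: electronic goods → 5.25% → €20.30
Shoe repair €45.59: taxable services, buyer-exempt → 0% → €0.00
Key duplication €9.67: taxable services, buyer-exempt → 0% → €0.00
Road atlas €12.29: printed books → 6% → €0.74
Haircut €46.20: taxable services, buyer-exempt → 0% → €0.00
Total tax = €20.30 + €0.74 = €21.04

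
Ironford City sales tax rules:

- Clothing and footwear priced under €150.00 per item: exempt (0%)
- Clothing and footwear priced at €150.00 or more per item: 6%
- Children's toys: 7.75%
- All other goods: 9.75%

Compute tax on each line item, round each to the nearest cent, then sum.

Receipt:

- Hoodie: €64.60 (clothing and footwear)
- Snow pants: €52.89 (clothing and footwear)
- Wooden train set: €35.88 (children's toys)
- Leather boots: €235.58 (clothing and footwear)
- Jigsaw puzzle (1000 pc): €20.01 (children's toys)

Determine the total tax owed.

€18.46

Hoodie €64.60: clothing and footwear, under €150.00 → 0% → €0.00
Snow pants €52.89: clothing and footwear, under €150.00 → 0% → €0.00
Wooden train set €35.88: children's toys → 7.75% → €2.78
Leather boots €235.58: clothing and footwear, €150.00 or more → 6% → €14.13
Jigsaw puzzle (1000 pc) €20.01: children's toys → 7.75% → €1.55
Total tax = €2.78 + €14.13 + €1.55 = €18.46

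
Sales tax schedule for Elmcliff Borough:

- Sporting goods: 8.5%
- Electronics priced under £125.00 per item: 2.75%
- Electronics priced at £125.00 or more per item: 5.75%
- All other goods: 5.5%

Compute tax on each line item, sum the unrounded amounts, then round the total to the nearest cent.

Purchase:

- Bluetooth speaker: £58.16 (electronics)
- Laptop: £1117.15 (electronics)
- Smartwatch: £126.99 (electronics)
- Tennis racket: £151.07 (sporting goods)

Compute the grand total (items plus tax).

£1539.35

Bluetooth speaker £58.16: electronics, under £125.00 → 2.75% → £1.5994
Laptop £1117.15: electronics, £125.00 or more → 5.75% → £64.236125
Smartwatch £126.99: electronics, £125.00 or more → 5.75% → £7.301925
Tennis racket £151.07: sporting goods → 8.5% → £12.84095
Subtotal = £1453.37; unrounded tax = £85.9784 → £85.98; total due = £1539.35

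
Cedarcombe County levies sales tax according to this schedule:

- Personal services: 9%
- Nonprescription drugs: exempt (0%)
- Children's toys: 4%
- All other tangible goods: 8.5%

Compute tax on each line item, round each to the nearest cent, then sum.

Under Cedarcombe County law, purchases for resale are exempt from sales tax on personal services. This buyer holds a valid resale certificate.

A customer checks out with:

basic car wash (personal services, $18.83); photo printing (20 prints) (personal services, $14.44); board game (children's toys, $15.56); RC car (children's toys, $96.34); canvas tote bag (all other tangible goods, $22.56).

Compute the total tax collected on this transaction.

Basic car wash $18.83: personal services, buyer-exempt → 0% → $0.00
Photo printing (20 prints) $14.44: personal services, buyer-exempt → 0% → $0.00
Board game $15.56: children's toys → 4% → $0.62
RC car $96.34: children's toys → 4% → $3.85
Canvas tote bag $22.56: all other tangible goods → 8.5% → $1.92
Total tax = $0.62 + $3.85 + $1.92 = $6.39

$6.39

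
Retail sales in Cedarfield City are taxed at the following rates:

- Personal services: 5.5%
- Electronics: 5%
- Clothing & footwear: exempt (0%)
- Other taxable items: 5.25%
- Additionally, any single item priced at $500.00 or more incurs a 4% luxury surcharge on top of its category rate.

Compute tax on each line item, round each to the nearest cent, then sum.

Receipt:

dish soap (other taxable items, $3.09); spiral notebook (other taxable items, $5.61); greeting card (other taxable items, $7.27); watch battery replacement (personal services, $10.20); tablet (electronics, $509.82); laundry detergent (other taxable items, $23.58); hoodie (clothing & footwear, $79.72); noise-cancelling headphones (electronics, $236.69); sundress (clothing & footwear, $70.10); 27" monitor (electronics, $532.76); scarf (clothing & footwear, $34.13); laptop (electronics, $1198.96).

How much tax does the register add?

$216.20

Dish soap $3.09: other taxable items → 5.25% → $0.16
Spiral notebook $5.61: other taxable items → 5.25% → $0.29
Greeting card $7.27: other taxable items → 5.25% → $0.38
Watch battery replacement $10.20: personal services → 5.5% → $0.56
Tablet $509.82: electronics → 5% + 4% surcharge = 9% → $45.88
Laundry detergent $23.58: other taxable items → 5.25% → $1.24
Hoodie $79.72: clothing & footwear → 0% → $0.00
Noise-cancelling headphones $236.69: electronics → 5% → $11.83
Sundress $70.10: clothing & footwear → 0% → $0.00
27" monitor $532.76: electronics → 5% + 4% surcharge = 9% → $47.95
Scarf $34.13: clothing & footwear → 0% → $0.00
Laptop $1198.96: electronics → 5% + 4% surcharge = 9% → $107.91
Total tax = $0.16 + $0.29 + $0.38 + $0.56 + $45.88 + $1.24 + $11.83 + $47.95 + $107.91 = $216.20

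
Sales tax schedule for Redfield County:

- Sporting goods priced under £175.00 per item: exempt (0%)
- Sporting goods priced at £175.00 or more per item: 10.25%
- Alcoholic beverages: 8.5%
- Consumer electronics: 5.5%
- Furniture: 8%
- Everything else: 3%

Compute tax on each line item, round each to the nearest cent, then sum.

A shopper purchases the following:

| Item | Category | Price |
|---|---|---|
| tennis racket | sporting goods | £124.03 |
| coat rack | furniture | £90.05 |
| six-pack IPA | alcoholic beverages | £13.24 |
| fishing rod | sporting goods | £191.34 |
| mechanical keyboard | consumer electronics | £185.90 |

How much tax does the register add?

Tennis racket £124.03: sporting goods, under £175.00 → 0% → £0.00
Coat rack £90.05: furniture → 8% → £7.20
Six-pack IPA £13.24: alcoholic beverages → 8.5% → £1.13
Fishing rod £191.34: sporting goods, £175.00 or more → 10.25% → £19.61
Mechanical keyboard £185.90: consumer electronics → 5.5% → £10.22
Total tax = £7.20 + £1.13 + £19.61 + £10.22 = £38.16

£38.16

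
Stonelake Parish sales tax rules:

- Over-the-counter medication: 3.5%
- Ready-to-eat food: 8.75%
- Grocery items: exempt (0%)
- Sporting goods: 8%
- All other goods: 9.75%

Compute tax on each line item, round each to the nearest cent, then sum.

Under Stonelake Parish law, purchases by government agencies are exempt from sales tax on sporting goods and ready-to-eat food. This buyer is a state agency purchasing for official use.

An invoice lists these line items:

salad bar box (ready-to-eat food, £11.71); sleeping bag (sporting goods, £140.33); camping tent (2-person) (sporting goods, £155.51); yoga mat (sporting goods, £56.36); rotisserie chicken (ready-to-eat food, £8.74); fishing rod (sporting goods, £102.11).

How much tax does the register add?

Salad bar box £11.71: ready-to-eat food, buyer-exempt → 0% → £0.00
Sleeping bag £140.33: sporting goods, buyer-exempt → 0% → £0.00
Camping tent (2-person) £155.51: sporting goods, buyer-exempt → 0% → £0.00
Yoga mat £56.36: sporting goods, buyer-exempt → 0% → £0.00
Rotisserie chicken £8.74: ready-to-eat food, buyer-exempt → 0% → £0.00
Fishing rod £102.11: sporting goods, buyer-exempt → 0% → £0.00
Total tax = £0.00

£0.00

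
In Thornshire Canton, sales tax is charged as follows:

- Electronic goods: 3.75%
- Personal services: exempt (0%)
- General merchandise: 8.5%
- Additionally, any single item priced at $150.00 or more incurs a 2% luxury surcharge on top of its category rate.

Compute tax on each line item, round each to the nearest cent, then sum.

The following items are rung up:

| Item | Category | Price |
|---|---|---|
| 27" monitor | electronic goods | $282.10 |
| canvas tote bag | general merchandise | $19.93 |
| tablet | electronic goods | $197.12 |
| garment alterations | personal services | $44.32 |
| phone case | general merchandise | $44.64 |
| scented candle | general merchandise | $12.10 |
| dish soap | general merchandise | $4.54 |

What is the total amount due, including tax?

27" monitor $282.10: electronic goods → 3.75% + 2% surcharge = 5.75% → $16.22
Canvas tote bag $19.93: general merchandise → 8.5% → $1.69
Tablet $197.12: electronic goods → 3.75% + 2% surcharge = 5.75% → $11.33
Garment alterations $44.32: personal services → 0% → $0.00
Phone case $44.64: general merchandise → 8.5% → $3.79
Scented candle $12.10: general merchandise → 8.5% → $1.03
Dish soap $4.54: general merchandise → 8.5% → $0.39
Subtotal = $604.75; tax = $34.45; total due = $639.20

$639.20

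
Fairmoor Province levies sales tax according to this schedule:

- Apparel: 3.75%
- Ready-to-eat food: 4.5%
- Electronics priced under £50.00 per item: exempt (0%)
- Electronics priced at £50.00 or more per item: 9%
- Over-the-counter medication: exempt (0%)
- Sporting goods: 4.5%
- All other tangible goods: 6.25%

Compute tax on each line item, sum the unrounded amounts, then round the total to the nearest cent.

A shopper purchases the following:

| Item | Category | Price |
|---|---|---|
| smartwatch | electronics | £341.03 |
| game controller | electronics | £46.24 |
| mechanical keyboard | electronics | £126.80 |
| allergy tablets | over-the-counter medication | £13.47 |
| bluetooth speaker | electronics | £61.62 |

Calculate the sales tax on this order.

Smartwatch £341.03: electronics, £50.00 or more → 9% → £30.6927
Game controller £46.24: electronics, under £50.00 → 0% → £0.00
Mechanical keyboard £126.80: electronics, £50.00 or more → 9% → £11.412
Allergy tablets £13.47: over-the-counter medication → 0% → £0.00
Bluetooth speaker £61.62: electronics, £50.00 or more → 9% → £5.5458
Unrounded tax sum = £47.6505 → £47.65

£47.65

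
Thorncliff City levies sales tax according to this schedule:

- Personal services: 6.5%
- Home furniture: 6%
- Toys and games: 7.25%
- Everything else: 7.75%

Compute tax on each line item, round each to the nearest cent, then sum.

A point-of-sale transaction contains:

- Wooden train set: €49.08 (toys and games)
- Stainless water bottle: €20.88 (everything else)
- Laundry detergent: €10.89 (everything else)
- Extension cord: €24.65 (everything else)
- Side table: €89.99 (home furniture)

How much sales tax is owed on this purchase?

Wooden train set €49.08: toys and games → 7.25% → €3.56
Stainless water bottle €20.88: everything else → 7.75% → €1.62
Laundry detergent €10.89: everything else → 7.75% → €0.84
Extension cord €24.65: everything else → 7.75% → €1.91
Side table €89.99: home furniture → 6% → €5.40
Total tax = €3.56 + €1.62 + €0.84 + €1.91 + €5.40 = €13.33

€13.33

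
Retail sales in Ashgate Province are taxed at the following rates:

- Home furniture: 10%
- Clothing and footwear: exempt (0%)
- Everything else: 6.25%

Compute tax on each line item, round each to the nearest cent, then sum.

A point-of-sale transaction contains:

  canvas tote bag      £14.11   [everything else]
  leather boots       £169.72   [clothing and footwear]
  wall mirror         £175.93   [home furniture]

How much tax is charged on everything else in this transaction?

£0.88

Canvas tote bag £14.11: everything else → 6.25% → £0.88
Tax on everything else = £0.88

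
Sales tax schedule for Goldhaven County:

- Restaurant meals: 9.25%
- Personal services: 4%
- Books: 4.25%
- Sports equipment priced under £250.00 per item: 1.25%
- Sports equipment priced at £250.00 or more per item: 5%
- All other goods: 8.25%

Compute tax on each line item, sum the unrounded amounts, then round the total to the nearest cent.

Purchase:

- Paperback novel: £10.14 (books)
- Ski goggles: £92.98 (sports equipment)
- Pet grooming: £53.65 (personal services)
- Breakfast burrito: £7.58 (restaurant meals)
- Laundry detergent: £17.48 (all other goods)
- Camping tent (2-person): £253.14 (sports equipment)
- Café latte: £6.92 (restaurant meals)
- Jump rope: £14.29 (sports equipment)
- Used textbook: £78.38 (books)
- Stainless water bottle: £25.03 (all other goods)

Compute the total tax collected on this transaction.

£24.75

Paperback novel £10.14: books → 4.25% → £0.43095
Ski goggles £92.98: sports equipment, under £250.00 → 1.25% → £1.16225
Pet grooming £53.65: personal services → 4% → £2.146
Breakfast burrito £7.58: restaurant meals → 9.25% → £0.70115
Laundry detergent £17.48: all other goods → 8.25% → £1.4421
Camping tent (2-person) £253.14: sports equipment, £250.00 or more → 5% → £12.657
Café latte £6.92: restaurant meals → 9.25% → £0.6401
Jump rope £14.29: sports equipment, under £250.00 → 1.25% → £0.178625
Used textbook £78.38: books → 4.25% → £3.33115
Stainless water bottle £25.03: all other goods → 8.25% → £2.064975
Unrounded tax sum = £24.7543 → £24.75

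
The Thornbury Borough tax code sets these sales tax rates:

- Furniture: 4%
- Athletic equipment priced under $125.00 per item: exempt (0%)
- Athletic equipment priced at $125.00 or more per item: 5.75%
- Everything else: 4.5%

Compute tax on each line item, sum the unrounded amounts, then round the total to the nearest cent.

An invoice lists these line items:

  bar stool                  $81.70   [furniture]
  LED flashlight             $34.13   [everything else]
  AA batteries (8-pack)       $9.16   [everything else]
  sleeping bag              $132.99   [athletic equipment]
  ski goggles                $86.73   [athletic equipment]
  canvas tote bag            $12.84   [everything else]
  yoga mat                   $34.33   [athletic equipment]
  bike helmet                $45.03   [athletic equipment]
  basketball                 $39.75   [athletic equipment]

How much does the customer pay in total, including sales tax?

$490.10

Bar stool $81.70: furniture → 4% → $3.268
LED flashlight $34.13: everything else → 4.5% → $1.53585
AA batteries (8-pack) $9.16: everything else → 4.5% → $0.4122
Sleeping bag $132.99: athletic equipment, $125.00 or more → 5.75% → $7.646925
Ski goggles $86.73: athletic equipment, under $125.00 → 0% → $0.00
Canvas tote bag $12.84: everything else → 4.5% → $0.5778
Yoga mat $34.33: athletic equipment, under $125.00 → 0% → $0.00
Bike helmet $45.03: athletic equipment, under $125.00 → 0% → $0.00
Basketball $39.75: athletic equipment, under $125.00 → 0% → $0.00
Subtotal = $476.66; unrounded tax = $13.440775 → $13.44; total due = $490.10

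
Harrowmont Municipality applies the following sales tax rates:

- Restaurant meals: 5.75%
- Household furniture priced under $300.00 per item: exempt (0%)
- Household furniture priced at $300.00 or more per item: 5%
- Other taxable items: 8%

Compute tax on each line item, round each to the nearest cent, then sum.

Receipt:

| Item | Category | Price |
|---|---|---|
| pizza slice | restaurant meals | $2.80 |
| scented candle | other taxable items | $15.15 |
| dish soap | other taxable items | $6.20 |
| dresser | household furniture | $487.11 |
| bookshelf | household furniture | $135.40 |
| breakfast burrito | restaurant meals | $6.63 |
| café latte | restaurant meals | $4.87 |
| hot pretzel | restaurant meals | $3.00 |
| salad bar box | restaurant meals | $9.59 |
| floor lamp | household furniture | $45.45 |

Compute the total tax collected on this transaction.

$27.61

Pizza slice $2.80: restaurant meals → 5.75% → $0.16
Scented candle $15.15: other taxable items → 8% → $1.21
Dish soap $6.20: other taxable items → 8% → $0.50
Dresser $487.11: household furniture, $300.00 or more → 5% → $24.36
Bookshelf $135.40: household furniture, under $300.00 → 0% → $0.00
Breakfast burrito $6.63: restaurant meals → 5.75% → $0.38
Café latte $4.87: restaurant meals → 5.75% → $0.28
Hot pretzel $3.00: restaurant meals → 5.75% → $0.17
Salad bar box $9.59: restaurant meals → 5.75% → $0.55
Floor lamp $45.45: household furniture, under $300.00 → 0% → $0.00
Total tax = $0.16 + $1.21 + $0.50 + $24.36 + $0.38 + $0.28 + $0.17 + $0.55 = $27.61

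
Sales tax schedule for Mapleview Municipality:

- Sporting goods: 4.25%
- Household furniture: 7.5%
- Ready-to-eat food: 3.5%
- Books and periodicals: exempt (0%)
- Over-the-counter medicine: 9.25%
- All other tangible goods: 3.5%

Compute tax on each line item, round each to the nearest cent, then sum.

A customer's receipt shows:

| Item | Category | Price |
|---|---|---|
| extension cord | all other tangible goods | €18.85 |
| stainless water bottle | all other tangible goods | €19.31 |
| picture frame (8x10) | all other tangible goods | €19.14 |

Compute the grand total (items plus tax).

€59.31

Extension cord €18.85: all other tangible goods → 3.5% → €0.66
Stainless water bottle €19.31: all other tangible goods → 3.5% → €0.68
Picture frame (8x10) €19.14: all other tangible goods → 3.5% → €0.67
Subtotal = €57.30; tax = €2.01; total due = €59.31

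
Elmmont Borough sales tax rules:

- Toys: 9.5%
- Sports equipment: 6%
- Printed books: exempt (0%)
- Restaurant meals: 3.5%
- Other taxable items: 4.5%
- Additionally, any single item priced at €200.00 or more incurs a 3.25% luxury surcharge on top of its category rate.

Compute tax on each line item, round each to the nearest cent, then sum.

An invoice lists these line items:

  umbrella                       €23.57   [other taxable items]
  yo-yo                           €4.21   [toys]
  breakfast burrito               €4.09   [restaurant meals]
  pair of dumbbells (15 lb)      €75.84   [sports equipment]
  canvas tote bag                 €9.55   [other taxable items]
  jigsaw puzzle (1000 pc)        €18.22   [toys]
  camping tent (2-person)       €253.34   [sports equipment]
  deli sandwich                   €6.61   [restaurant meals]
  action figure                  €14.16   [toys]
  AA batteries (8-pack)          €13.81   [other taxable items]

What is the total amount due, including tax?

Umbrella €23.57: other taxable items → 4.5% → €1.06
Yo-yo €4.21: toys → 9.5% → €0.40
Breakfast burrito €4.09: restaurant meals → 3.5% → €0.14
Pair of dumbbells (15 lb) €75.84: sports equipment → 6% → €4.55
Canvas tote bag €9.55: other taxable items → 4.5% → €0.43
Jigsaw puzzle (1000 pc) €18.22: toys → 9.5% → €1.73
Camping tent (2-person) €253.34: sports equipment → 6% + 3.25% surcharge = 9.25% → €23.43
Deli sandwich €6.61: restaurant meals → 3.5% → €0.23
Action figure €14.16: toys → 9.5% → €1.35
AA batteries (8-pack) €13.81: other taxable items → 4.5% → €0.62
Subtotal = €423.40; tax = €33.94; total due = €457.34

€457.34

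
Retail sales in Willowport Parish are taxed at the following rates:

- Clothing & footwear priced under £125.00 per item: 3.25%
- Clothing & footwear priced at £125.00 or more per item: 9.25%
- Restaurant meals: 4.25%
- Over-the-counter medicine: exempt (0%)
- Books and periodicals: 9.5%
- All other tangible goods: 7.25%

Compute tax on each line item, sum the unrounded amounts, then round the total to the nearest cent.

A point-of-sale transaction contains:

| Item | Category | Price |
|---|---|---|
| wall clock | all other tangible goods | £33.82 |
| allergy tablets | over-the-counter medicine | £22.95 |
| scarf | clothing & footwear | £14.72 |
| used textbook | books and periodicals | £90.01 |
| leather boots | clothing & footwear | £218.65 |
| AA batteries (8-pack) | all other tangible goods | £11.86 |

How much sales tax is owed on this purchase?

Wall clock £33.82: all other tangible goods → 7.25% → £2.45195
Allergy tablets £22.95: over-the-counter medicine → 0% → £0.00
Scarf £14.72: clothing & footwear, under £125.00 → 3.25% → £0.4784
Used textbook £90.01: books and periodicals → 9.5% → £8.55095
Leather boots £218.65: clothing & footwear, £125.00 or more → 9.25% → £20.225125
AA batteries (8-pack) £11.86: all other tangible goods → 7.25% → £0.85985
Unrounded tax sum = £32.566275 → £32.57

£32.57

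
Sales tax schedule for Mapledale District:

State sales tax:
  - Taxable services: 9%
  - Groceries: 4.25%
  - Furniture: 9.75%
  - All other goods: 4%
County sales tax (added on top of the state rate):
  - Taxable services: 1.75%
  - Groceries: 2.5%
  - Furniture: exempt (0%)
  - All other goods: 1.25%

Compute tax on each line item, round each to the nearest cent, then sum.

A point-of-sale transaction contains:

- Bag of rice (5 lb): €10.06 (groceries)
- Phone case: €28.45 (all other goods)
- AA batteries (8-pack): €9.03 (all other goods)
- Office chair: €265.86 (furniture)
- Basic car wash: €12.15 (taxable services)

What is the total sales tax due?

Bag of rice (5 lb) €10.06: groceries → 4.25% + 2.5% county = 6.75% → €0.68
Phone case €28.45: all other goods → 4% + 1.25% county = 5.25% → €1.49
AA batteries (8-pack) €9.03: all other goods → 4% + 1.25% county = 5.25% → €0.47
Office chair €265.86: furniture → 9.75% + 0% county = 9.75% → €25.92
Basic car wash €12.15: taxable services → 9% + 1.75% county = 10.75% → €1.31
Total tax = €0.68 + €1.49 + €0.47 + €25.92 + €1.31 = €29.87

€29.87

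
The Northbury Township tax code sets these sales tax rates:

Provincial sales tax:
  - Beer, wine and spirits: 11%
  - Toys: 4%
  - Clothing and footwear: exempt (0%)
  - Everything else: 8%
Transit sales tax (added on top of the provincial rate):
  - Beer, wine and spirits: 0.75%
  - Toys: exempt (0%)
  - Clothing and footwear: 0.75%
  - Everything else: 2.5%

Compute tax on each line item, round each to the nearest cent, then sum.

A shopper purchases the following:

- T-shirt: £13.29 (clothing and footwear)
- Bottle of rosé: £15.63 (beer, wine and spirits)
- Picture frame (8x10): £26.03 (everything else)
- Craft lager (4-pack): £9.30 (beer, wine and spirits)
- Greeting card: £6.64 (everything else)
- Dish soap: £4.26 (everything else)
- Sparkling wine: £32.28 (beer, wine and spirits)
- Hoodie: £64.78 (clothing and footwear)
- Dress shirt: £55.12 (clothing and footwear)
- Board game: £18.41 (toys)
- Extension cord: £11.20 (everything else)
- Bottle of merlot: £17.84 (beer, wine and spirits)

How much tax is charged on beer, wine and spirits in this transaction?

£8.82

Bottle of rosé £15.63: beer, wine and spirits → 11% + 0.75% transit = 11.75% → £1.84
Craft lager (4-pack) £9.30: beer, wine and spirits → 11% + 0.75% transit = 11.75% → £1.09
Sparkling wine £32.28: beer, wine and spirits → 11% + 0.75% transit = 11.75% → £3.79
Bottle of merlot £17.84: beer, wine and spirits → 11% + 0.75% transit = 11.75% → £2.10
Tax on beer, wine and spirits = £1.84 + £1.09 + £3.79 + £2.10 = £8.82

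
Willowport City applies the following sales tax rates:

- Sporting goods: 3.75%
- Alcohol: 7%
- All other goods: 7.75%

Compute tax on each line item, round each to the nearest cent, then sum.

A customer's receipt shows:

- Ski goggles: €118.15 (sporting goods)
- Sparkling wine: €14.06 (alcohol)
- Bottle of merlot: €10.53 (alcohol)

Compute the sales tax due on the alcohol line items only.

€1.72

Sparkling wine €14.06: alcohol → 7% → €0.98
Bottle of merlot €10.53: alcohol → 7% → €0.74
Tax on alcohol = €0.98 + €0.74 = €1.72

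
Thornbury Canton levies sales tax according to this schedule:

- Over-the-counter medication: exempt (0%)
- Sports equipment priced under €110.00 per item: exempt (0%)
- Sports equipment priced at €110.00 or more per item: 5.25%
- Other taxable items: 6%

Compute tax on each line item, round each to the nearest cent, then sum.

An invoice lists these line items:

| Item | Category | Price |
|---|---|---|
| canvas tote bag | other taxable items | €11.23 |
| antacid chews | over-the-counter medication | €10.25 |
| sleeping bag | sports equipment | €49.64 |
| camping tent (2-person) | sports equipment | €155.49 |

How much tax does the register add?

Canvas tote bag €11.23: other taxable items → 6% → €0.67
Antacid chews €10.25: over-the-counter medication → 0% → €0.00
Sleeping bag €49.64: sports equipment, under €110.00 → 0% → €0.00
Camping tent (2-person) €155.49: sports equipment, €110.00 or more → 5.25% → €8.16
Total tax = €0.67 + €8.16 = €8.83

€8.83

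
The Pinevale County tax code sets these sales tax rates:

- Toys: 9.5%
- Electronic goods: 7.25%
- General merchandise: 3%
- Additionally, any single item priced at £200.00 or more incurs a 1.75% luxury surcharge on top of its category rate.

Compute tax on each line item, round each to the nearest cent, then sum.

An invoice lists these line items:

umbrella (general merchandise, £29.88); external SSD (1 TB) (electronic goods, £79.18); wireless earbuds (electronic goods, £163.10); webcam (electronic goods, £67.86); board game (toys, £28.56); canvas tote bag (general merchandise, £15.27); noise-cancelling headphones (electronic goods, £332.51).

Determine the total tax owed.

Umbrella £29.88: general merchandise → 3% → £0.90
External SSD (1 TB) £79.18: electronic goods → 7.25% → £5.74
Wireless earbuds £163.10: electronic goods → 7.25% → £11.82
Webcam £67.86: electronic goods → 7.25% → £4.92
Board game £28.56: toys → 9.5% → £2.71
Canvas tote bag £15.27: general merchandise → 3% → £0.46
Noise-cancelling headphones £332.51: electronic goods → 7.25% + 1.75% surcharge = 9% → £29.93
Total tax = £0.90 + £5.74 + £11.82 + £4.92 + £2.71 + £0.46 + £29.93 = £56.48

£56.48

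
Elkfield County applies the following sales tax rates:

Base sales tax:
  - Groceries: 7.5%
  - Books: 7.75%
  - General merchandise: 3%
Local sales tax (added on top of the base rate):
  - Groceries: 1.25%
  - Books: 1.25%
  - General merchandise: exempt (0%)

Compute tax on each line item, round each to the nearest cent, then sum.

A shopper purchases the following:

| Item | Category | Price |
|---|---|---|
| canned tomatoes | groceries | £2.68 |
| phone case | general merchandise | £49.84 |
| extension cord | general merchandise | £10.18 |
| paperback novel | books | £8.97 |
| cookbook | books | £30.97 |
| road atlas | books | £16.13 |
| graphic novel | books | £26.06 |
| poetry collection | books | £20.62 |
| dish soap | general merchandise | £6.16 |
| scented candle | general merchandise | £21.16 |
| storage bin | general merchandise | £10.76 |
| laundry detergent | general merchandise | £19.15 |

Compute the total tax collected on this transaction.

Canned tomatoes £2.68: groceries → 7.5% + 1.25% local = 8.75% → £0.23
Phone case £49.84: general merchandise → 3% + 0% local = 3% → £1.50
Extension cord £10.18: general merchandise → 3% + 0% local = 3% → £0.31
Paperback novel £8.97: books → 7.75% + 1.25% local = 9% → £0.81
Cookbook £30.97: books → 7.75% + 1.25% local = 9% → £2.79
Road atlas £16.13: books → 7.75% + 1.25% local = 9% → £1.45
Graphic novel £26.06: books → 7.75% + 1.25% local = 9% → £2.35
Poetry collection £20.62: books → 7.75% + 1.25% local = 9% → £1.86
Dish soap £6.16: general merchandise → 3% + 0% local = 3% → £0.18
Scented candle £21.16: general merchandise → 3% + 0% local = 3% → £0.63
Storage bin £10.76: general merchandise → 3% + 0% local = 3% → £0.32
Laundry detergent £19.15: general merchandise → 3% + 0% local = 3% → £0.57
Total tax = £0.23 + £1.50 + £0.31 + £0.81 + £2.79 + £1.45 + £2.35 + £1.86 + £0.18 + £0.63 + £0.32 + £0.57 = £13.00

£13.00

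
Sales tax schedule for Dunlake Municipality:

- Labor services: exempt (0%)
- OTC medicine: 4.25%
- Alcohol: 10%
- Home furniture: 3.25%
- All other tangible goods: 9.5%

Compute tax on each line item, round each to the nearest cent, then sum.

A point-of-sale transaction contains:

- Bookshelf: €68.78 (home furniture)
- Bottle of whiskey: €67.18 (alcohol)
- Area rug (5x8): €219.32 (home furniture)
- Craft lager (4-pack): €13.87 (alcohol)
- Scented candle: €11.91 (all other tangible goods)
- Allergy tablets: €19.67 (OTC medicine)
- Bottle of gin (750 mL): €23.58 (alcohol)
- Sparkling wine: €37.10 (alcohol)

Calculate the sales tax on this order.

€25.52

Bookshelf €68.78: home furniture → 3.25% → €2.24
Bottle of whiskey €67.18: alcohol → 10% → €6.72
Area rug (5x8) €219.32: home furniture → 3.25% → €7.13
Craft lager (4-pack) €13.87: alcohol → 10% → €1.39
Scented candle €11.91: all other tangible goods → 9.5% → €1.13
Allergy tablets €19.67: OTC medicine → 4.25% → €0.84
Bottle of gin (750 mL) €23.58: alcohol → 10% → €2.36
Sparkling wine €37.10: alcohol → 10% → €3.71
Total tax = €2.24 + €6.72 + €7.13 + €1.39 + €1.13 + €0.84 + €2.36 + €3.71 = €25.52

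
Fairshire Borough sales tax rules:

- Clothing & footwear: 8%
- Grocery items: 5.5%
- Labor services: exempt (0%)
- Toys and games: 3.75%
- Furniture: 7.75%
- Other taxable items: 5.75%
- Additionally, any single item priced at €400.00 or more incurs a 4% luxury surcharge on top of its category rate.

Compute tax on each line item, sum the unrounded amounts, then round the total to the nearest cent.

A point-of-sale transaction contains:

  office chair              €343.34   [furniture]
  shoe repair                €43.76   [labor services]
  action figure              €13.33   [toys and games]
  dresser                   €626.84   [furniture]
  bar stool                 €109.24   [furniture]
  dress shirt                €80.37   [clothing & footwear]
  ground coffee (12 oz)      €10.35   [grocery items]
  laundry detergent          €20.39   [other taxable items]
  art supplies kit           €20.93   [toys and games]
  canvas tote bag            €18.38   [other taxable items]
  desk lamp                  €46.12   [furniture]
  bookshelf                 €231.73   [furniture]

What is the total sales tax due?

€140.77

Office chair €343.34: furniture → 7.75% → €26.60885
Shoe repair €43.76: labor services → 0% → €0.00
Action figure €13.33: toys and games → 3.75% → €0.499875
Dresser €626.84: furniture → 7.75% + 4% surcharge = 11.75% → €73.6537
Bar stool €109.24: furniture → 7.75% → €8.4661
Dress shirt €80.37: clothing & footwear → 8% → €6.4296
Ground coffee (12 oz) €10.35: grocery items → 5.5% → €0.56925
Laundry detergent €20.39: other taxable items → 5.75% → €1.172425
Art supplies kit €20.93: toys and games → 3.75% → €0.784875
Canvas tote bag €18.38: other taxable items → 5.75% → €1.05685
Desk lamp €46.12: furniture → 7.75% → €3.5743
Bookshelf €231.73: furniture → 7.75% → €17.959075
Unrounded tax sum = €140.7749 → €140.77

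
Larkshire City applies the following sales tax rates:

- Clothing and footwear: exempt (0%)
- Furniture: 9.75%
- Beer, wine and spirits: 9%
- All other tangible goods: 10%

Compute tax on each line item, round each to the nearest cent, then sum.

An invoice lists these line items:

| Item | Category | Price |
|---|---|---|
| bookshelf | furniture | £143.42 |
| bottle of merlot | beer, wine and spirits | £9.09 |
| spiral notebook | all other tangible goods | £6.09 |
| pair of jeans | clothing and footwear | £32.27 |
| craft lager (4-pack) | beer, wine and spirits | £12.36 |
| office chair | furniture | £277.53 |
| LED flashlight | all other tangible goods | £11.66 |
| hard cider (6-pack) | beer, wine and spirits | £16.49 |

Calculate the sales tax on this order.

£46.23

Bookshelf £143.42: furniture → 9.75% → £13.98
Bottle of merlot £9.09: beer, wine and spirits → 9% → £0.82
Spiral notebook £6.09: all other tangible goods → 10% → £0.61
Pair of jeans £32.27: clothing and footwear → 0% → £0.00
Craft lager (4-pack) £12.36: beer, wine and spirits → 9% → £1.11
Office chair £277.53: furniture → 9.75% → £27.06
LED flashlight £11.66: all other tangible goods → 10% → £1.17
Hard cider (6-pack) £16.49: beer, wine and spirits → 9% → £1.48
Total tax = £13.98 + £0.82 + £0.61 + £1.11 + £27.06 + £1.17 + £1.48 = £46.23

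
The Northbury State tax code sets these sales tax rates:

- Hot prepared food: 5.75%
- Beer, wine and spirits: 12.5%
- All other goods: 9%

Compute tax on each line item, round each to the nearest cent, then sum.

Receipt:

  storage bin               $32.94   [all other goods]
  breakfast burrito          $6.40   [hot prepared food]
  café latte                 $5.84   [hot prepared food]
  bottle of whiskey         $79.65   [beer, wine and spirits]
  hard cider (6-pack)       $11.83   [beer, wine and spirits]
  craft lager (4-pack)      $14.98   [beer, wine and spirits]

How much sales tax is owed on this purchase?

$16.98

Storage bin $32.94: all other goods → 9% → $2.96
Breakfast burrito $6.40: hot prepared food → 5.75% → $0.37
Café latte $5.84: hot prepared food → 5.75% → $0.34
Bottle of whiskey $79.65: beer, wine and spirits → 12.5% → $9.96
Hard cider (6-pack) $11.83: beer, wine and spirits → 12.5% → $1.48
Craft lager (4-pack) $14.98: beer, wine and spirits → 12.5% → $1.87
Total tax = $2.96 + $0.37 + $0.34 + $9.96 + $1.48 + $1.87 = $16.98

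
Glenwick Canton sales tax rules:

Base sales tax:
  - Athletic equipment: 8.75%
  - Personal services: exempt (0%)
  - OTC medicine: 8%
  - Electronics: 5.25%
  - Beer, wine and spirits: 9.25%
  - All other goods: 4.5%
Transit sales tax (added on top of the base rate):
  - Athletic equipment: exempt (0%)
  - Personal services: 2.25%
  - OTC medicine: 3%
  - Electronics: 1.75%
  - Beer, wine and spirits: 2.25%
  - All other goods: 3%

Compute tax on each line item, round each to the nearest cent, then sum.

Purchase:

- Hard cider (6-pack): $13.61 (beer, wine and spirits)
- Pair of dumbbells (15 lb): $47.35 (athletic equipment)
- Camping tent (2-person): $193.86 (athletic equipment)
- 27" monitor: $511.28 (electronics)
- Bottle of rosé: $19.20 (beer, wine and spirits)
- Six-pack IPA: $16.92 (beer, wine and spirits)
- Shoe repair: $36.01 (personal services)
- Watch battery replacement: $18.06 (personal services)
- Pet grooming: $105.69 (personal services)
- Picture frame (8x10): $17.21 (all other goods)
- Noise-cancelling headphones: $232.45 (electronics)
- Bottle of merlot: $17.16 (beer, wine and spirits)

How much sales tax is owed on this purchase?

Hard cider (6-pack) $13.61: beer, wine and spirits → 9.25% + 2.25% transit = 11.5% → $1.57
Pair of dumbbells (15 lb) $47.35: athletic equipment → 8.75% + 0% transit = 8.75% → $4.14
Camping tent (2-person) $193.86: athletic equipment → 8.75% + 0% transit = 8.75% → $16.96
27" monitor $511.28: electronics → 5.25% + 1.75% transit = 7% → $35.79
Bottle of rosé $19.20: beer, wine and spirits → 9.25% + 2.25% transit = 11.5% → $2.21
Six-pack IPA $16.92: beer, wine and spirits → 9.25% + 2.25% transit = 11.5% → $1.95
Shoe repair $36.01: personal services → 0% + 2.25% transit = 2.25% → $0.81
Watch battery replacement $18.06: personal services → 0% + 2.25% transit = 2.25% → $0.41
Pet grooming $105.69: personal services → 0% + 2.25% transit = 2.25% → $2.38
Picture frame (8x10) $17.21: all other goods → 4.5% + 3% transit = 7.5% → $1.29
Noise-cancelling headphones $232.45: electronics → 5.25% + 1.75% transit = 7% → $16.27
Bottle of merlot $17.16: beer, wine and spirits → 9.25% + 2.25% transit = 11.5% → $1.97
Total tax = $1.57 + $4.14 + $16.96 + $35.79 + $2.21 + $1.95 + $0.81 + $0.41 + $2.38 + $1.29 + $16.27 + $1.97 = $85.75

$85.75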